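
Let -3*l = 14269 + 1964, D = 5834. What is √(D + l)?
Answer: 3*√47 ≈ 20.567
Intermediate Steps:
l = -5411 (l = -(14269 + 1964)/3 = -⅓*16233 = -5411)
√(D + l) = √(5834 - 5411) = √423 = 3*√47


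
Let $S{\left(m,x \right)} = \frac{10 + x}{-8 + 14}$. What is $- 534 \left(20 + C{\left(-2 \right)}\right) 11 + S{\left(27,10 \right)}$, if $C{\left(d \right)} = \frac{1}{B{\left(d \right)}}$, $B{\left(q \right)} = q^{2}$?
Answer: $- \frac{713671}{6} \approx -1.1895 \cdot 10^{5}$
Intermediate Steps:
$C{\left(d \right)} = \frac{1}{d^{2}}$
$S{\left(m,x \right)} = \frac{5}{3} + \frac{x}{6}$ ($S{\left(m,x \right)} = \frac{10 + x}{6} = \left(10 + x\right) \frac{1}{6} = \frac{5}{3} + \frac{x}{6}$)
$- 534 \left(20 + C{\left(-2 \right)}\right) 11 + S{\left(27,10 \right)} = - 534 \left(20 + \frac{1}{4}\right) 11 + \left(\frac{5}{3} + \frac{1}{6} \cdot 10\right) = - 534 \left(20 + \frac{1}{4}\right) 11 + \left(\frac{5}{3} + \frac{5}{3}\right) = - 534 \cdot \frac{81}{4} \cdot 11 + \frac{10}{3} = \left(-534\right) \frac{891}{4} + \frac{10}{3} = - \frac{237897}{2} + \frac{10}{3} = - \frac{713671}{6}$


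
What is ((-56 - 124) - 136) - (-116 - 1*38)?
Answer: -162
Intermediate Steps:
((-56 - 124) - 136) - (-116 - 1*38) = (-180 - 136) - (-116 - 38) = -316 - 1*(-154) = -316 + 154 = -162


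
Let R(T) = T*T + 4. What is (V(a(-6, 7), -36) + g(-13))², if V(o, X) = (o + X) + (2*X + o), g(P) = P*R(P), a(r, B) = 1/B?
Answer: 272151009/49 ≈ 5.5541e+6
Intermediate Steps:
R(T) = 4 + T² (R(T) = T² + 4 = 4 + T²)
g(P) = P*(4 + P²)
V(o, X) = 2*o + 3*X (V(o, X) = (X + o) + (o + 2*X) = 2*o + 3*X)
(V(a(-6, 7), -36) + g(-13))² = ((2/7 + 3*(-36)) - 13*(4 + (-13)²))² = ((2*(⅐) - 108) - 13*(4 + 169))² = ((2/7 - 108) - 13*173)² = (-754/7 - 2249)² = (-16497/7)² = 272151009/49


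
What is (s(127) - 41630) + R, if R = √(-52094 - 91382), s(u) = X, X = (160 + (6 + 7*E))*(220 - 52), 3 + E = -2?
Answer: -19622 + 2*I*√35869 ≈ -19622.0 + 378.78*I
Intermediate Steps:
E = -5 (E = -3 - 2 = -5)
X = 22008 (X = (160 + (6 + 7*(-5)))*(220 - 52) = (160 + (6 - 35))*168 = (160 - 29)*168 = 131*168 = 22008)
s(u) = 22008
R = 2*I*√35869 (R = √(-143476) = 2*I*√35869 ≈ 378.78*I)
(s(127) - 41630) + R = (22008 - 41630) + 2*I*√35869 = -19622 + 2*I*√35869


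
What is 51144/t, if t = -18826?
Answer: -25572/9413 ≈ -2.7167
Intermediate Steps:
51144/t = 51144/(-18826) = 51144*(-1/18826) = -25572/9413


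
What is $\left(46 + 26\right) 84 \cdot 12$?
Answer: $72576$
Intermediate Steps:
$\left(46 + 26\right) 84 \cdot 12 = 72 \cdot 84 \cdot 12 = 6048 \cdot 12 = 72576$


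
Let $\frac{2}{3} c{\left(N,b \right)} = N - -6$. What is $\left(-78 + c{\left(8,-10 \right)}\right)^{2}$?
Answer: $3249$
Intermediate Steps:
$c{\left(N,b \right)} = 9 + \frac{3 N}{2}$ ($c{\left(N,b \right)} = \frac{3 \left(N - -6\right)}{2} = \frac{3 \left(N + 6\right)}{2} = \frac{3 \left(6 + N\right)}{2} = 9 + \frac{3 N}{2}$)
$\left(-78 + c{\left(8,-10 \right)}\right)^{2} = \left(-78 + \left(9 + \frac{3}{2} \cdot 8\right)\right)^{2} = \left(-78 + \left(9 + 12\right)\right)^{2} = \left(-78 + 21\right)^{2} = \left(-57\right)^{2} = 3249$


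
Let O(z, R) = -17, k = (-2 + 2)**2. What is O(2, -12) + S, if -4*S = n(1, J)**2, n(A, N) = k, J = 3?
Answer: -17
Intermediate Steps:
k = 0 (k = 0**2 = 0)
n(A, N) = 0
S = 0 (S = -1/4*0**2 = -1/4*0 = 0)
O(2, -12) + S = -17 + 0 = -17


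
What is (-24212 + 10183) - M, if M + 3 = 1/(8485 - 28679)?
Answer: -283241043/20194 ≈ -14026.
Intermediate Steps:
M = -60583/20194 (M = -3 + 1/(8485 - 28679) = -3 + 1/(-20194) = -3 - 1/20194 = -60583/20194 ≈ -3.0000)
(-24212 + 10183) - M = (-24212 + 10183) - 1*(-60583/20194) = -14029 + 60583/20194 = -283241043/20194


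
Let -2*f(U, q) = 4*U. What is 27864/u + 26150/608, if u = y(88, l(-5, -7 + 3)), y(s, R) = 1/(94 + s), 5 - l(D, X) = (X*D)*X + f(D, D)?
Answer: 1541672467/304 ≈ 5.0713e+6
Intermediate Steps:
f(U, q) = -2*U
l(D, X) = 5 + 2*D - D*X**2 (l(D, X) = 5 - ((X*D)*X - 2*D) = 5 - ((D*X)*X - 2*D) = 5 - (D*X**2 - 2*D) = 5 - (-2*D + D*X**2) = 5 + (2*D - D*X**2) = 5 + 2*D - D*X**2)
u = 1/182 (u = 1/(94 + 88) = 1/182 ≈ 0.0054945)
27864/u + 26150/608 = 27864/(1/182) + 26150/608 = 27864*182 + 26150*(1/608) = 5071248 + 13075/304 = 1541672467/304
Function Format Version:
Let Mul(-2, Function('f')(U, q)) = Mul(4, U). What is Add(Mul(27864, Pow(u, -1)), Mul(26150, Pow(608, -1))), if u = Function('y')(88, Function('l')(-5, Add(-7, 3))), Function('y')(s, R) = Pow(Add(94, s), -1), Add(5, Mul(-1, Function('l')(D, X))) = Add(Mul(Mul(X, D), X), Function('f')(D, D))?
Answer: Rational(1541672467, 304) ≈ 5.0713e+6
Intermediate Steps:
Function('f')(U, q) = Mul(-2, U) (Function('f')(U, q) = Mul(Rational(-1, 2), Mul(4, U)) = Mul(-2, U))
Function('l')(D, X) = Add(5, Mul(2, D), Mul(-1, D, Pow(X, 2))) (Function('l')(D, X) = Add(5, Mul(-1, Add(Mul(Mul(X, D), X), Mul(-2, D)))) = Add(5, Mul(-1, Add(Mul(Mul(D, X), X), Mul(-2, D)))) = Add(5, Mul(-1, Add(Mul(D, Pow(X, 2)), Mul(-2, D)))) = Add(5, Mul(-1, Add(Mul(-2, D), Mul(D, Pow(X, 2))))) = Add(5, Add(Mul(2, D), Mul(-1, D, Pow(X, 2)))) = Add(5, Mul(2, D), Mul(-1, D, Pow(X, 2))))
u = Rational(1, 182) (u = Pow(Add(94, 88), -1) = Pow(182, -1) = Rational(1, 182) ≈ 0.0054945)
Add(Mul(27864, Pow(u, -1)), Mul(26150, Pow(608, -1))) = Add(Mul(27864, Pow(Rational(1, 182), -1)), Mul(26150, Pow(608, -1))) = Add(Mul(27864, 182), Mul(26150, Rational(1, 608))) = Add(5071248, Rational(13075, 304)) = Rational(1541672467, 304)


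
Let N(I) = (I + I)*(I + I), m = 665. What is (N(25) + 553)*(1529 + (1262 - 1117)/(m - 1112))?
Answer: 2086169854/447 ≈ 4.6670e+6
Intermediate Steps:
N(I) = 4*I² (N(I) = (2*I)*(2*I) = 4*I²)
(N(25) + 553)*(1529 + (1262 - 1117)/(m - 1112)) = (4*25² + 553)*(1529 + (1262 - 1117)/(665 - 1112)) = (4*625 + 553)*(1529 + 145/(-447)) = (2500 + 553)*(1529 + 145*(-1/447)) = 3053*(1529 - 145/447) = 3053*(683318/447) = 2086169854/447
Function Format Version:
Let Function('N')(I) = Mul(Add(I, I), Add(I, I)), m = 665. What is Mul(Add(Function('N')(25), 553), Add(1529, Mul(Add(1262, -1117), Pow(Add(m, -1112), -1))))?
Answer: Rational(2086169854, 447) ≈ 4.6670e+6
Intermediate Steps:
Function('N')(I) = Mul(4, Pow(I, 2)) (Function('N')(I) = Mul(Mul(2, I), Mul(2, I)) = Mul(4, Pow(I, 2)))
Mul(Add(Function('N')(25), 553), Add(1529, Mul(Add(1262, -1117), Pow(Add(m, -1112), -1)))) = Mul(Add(Mul(4, Pow(25, 2)), 553), Add(1529, Mul(Add(1262, -1117), Pow(Add(665, -1112), -1)))) = Mul(Add(Mul(4, 625), 553), Add(1529, Mul(145, Pow(-447, -1)))) = Mul(Add(2500, 553), Add(1529, Mul(145, Rational(-1, 447)))) = Mul(3053, Add(1529, Rational(-145, 447))) = Mul(3053, Rational(683318, 447)) = Rational(2086169854, 447)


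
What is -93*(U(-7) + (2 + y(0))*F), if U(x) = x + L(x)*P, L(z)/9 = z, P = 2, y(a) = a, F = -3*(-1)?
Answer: 11811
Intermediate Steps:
F = 3
L(z) = 9*z
U(x) = 19*x (U(x) = x + (9*x)*2 = x + 18*x = 19*x)
-93*(U(-7) + (2 + y(0))*F) = -93*(19*(-7) + (2 + 0)*3) = -93*(-133 + 2*3) = -93*(-133 + 6) = -93*(-127) = 11811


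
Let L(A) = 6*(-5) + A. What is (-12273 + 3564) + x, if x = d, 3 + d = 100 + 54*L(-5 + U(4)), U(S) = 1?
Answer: -10448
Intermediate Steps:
L(A) = -30 + A
d = -1739 (d = -3 + (100 + 54*(-30 + (-5 + 1))) = -3 + (100 + 54*(-30 - 4)) = -3 + (100 + 54*(-34)) = -3 + (100 - 1836) = -3 - 1736 = -1739)
x = -1739
(-12273 + 3564) + x = (-12273 + 3564) - 1739 = -8709 - 1739 = -10448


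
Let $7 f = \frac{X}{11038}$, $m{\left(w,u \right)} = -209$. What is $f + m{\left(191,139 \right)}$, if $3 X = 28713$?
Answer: $- \frac{16139023}{77266} \approx -208.88$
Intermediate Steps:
$X = 9571$ ($X = \frac{1}{3} \cdot 28713 = 9571$)
$f = \frac{9571}{77266}$ ($f = \frac{9571 \cdot \frac{1}{11038}}{7} = \frac{1}{7} \cdot \frac{9571}{11038} = \frac{9571}{77266} \approx 0.12387$)
$f + m{\left(191,139 \right)} = \frac{9571}{77266} - 209 = - \frac{16139023}{77266}$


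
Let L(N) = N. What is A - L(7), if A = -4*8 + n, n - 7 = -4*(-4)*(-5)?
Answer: -112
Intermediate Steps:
n = -73 (n = 7 - 4*(-4)*(-5) = 7 + 16*(-5) = 7 - 80 = -73)
A = -105 (A = -4*8 - 73 = -32 - 73 = -105)
A - L(7) = -105 - 1*7 = -105 - 7 = -112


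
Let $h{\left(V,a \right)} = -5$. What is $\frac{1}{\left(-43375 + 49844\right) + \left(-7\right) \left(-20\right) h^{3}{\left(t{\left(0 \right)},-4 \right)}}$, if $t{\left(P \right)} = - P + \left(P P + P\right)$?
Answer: $- \frac{1}{11031} \approx -9.0654 \cdot 10^{-5}$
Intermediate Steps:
$t{\left(P \right)} = P^{2}$ ($t{\left(P \right)} = - P + \left(P^{2} + P\right) = - P + \left(P + P^{2}\right) = P^{2}$)
$\frac{1}{\left(-43375 + 49844\right) + \left(-7\right) \left(-20\right) h^{3}{\left(t{\left(0 \right)},-4 \right)}} = \frac{1}{\left(-43375 + 49844\right) + \left(-7\right) \left(-20\right) \left(-5\right)^{3}} = \frac{1}{6469 + 140 \left(-125\right)} = \frac{1}{6469 - 17500} = \frac{1}{-11031} = - \frac{1}{11031}$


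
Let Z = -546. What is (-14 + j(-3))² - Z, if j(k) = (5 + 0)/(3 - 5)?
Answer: 3273/4 ≈ 818.25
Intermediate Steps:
j(k) = -5/2 (j(k) = 5/(-2) = 5*(-½) = -5/2)
(-14 + j(-3))² - Z = (-14 - 5/2)² - 1*(-546) = (-33/2)² + 546 = 1089/4 + 546 = 3273/4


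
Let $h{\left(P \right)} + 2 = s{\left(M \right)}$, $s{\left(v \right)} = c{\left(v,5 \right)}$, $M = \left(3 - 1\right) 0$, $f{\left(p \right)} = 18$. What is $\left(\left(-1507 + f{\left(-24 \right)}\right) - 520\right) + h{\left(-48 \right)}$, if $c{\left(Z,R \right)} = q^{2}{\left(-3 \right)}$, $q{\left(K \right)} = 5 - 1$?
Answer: $-1995$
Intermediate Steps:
$q{\left(K \right)} = 4$
$c{\left(Z,R \right)} = 16$ ($c{\left(Z,R \right)} = 4^{2} = 16$)
$M = 0$ ($M = 2 \cdot 0 = 0$)
$s{\left(v \right)} = 16$
$h{\left(P \right)} = 14$ ($h{\left(P \right)} = -2 + 16 = 14$)
$\left(\left(-1507 + f{\left(-24 \right)}\right) - 520\right) + h{\left(-48 \right)} = \left(\left(-1507 + 18\right) - 520\right) + 14 = \left(-1489 - 520\right) + 14 = -2009 + 14 = -1995$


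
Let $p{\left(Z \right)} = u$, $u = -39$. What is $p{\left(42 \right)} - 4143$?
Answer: $-4182$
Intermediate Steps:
$p{\left(Z \right)} = -39$
$p{\left(42 \right)} - 4143 = -39 - 4143 = -4182$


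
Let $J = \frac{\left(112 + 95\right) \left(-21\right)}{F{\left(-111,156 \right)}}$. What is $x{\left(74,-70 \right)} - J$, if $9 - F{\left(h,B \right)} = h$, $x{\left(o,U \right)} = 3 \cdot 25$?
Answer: $\frac{4449}{40} \approx 111.22$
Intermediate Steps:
$x{\left(o,U \right)} = 75$
$F{\left(h,B \right)} = 9 - h$
$J = - \frac{1449}{40}$ ($J = \frac{\left(112 + 95\right) \left(-21\right)}{9 - -111} = \frac{207 \left(-21\right)}{9 + 111} = - \frac{4347}{120} = \left(-4347\right) \frac{1}{120} = - \frac{1449}{40} \approx -36.225$)
$x{\left(74,-70 \right)} - J = 75 - - \frac{1449}{40} = 75 + \frac{1449}{40} = \frac{4449}{40}$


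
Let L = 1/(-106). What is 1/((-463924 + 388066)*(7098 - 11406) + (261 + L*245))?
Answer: 106/34640431405 ≈ 3.0600e-9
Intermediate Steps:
L = -1/106 ≈ -0.0094340
1/((-463924 + 388066)*(7098 - 11406) + (261 + L*245)) = 1/((-463924 + 388066)*(7098 - 11406) + (261 - 1/106*245)) = 1/(-75858*(-4308) + (261 - 245/106)) = 1/(326796264 + 27421/106) = 1/(34640431405/106) = 106/34640431405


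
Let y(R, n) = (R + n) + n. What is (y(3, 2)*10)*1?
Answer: 70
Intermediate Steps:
y(R, n) = R + 2*n
(y(3, 2)*10)*1 = ((3 + 2*2)*10)*1 = ((3 + 4)*10)*1 = (7*10)*1 = 70*1 = 70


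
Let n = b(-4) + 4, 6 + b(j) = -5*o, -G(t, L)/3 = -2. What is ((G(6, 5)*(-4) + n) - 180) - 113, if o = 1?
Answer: -324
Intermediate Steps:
G(t, L) = 6 (G(t, L) = -3*(-2) = 6)
b(j) = -11 (b(j) = -6 - 5*1 = -6 - 5 = -11)
n = -7 (n = -11 + 4 = -7)
((G(6, 5)*(-4) + n) - 180) - 113 = ((6*(-4) - 7) - 180) - 113 = ((-24 - 7) - 180) - 113 = (-31 - 180) - 113 = -211 - 113 = -324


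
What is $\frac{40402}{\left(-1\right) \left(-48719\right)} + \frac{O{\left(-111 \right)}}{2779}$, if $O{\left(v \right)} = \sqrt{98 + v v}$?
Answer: $\frac{40402}{48719} + \frac{\sqrt{12419}}{2779} \approx 0.86939$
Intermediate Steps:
$O{\left(v \right)} = \sqrt{98 + v^{2}}$
$\frac{40402}{\left(-1\right) \left(-48719\right)} + \frac{O{\left(-111 \right)}}{2779} = \frac{40402}{\left(-1\right) \left(-48719\right)} + \frac{\sqrt{98 + \left(-111\right)^{2}}}{2779} = \frac{40402}{48719} + \sqrt{98 + 12321} \cdot \frac{1}{2779} = 40402 \cdot \frac{1}{48719} + \sqrt{12419} \cdot \frac{1}{2779} = \frac{40402}{48719} + \frac{\sqrt{12419}}{2779}$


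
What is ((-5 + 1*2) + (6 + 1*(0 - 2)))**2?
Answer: 1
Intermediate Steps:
((-5 + 1*2) + (6 + 1*(0 - 2)))**2 = ((-5 + 2) + (6 + 1*(-2)))**2 = (-3 + (6 - 2))**2 = (-3 + 4)**2 = 1**2 = 1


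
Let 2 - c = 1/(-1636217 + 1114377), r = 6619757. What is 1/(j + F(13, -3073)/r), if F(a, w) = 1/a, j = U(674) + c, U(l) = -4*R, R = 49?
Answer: -44907901907440/8712132883464679 ≈ -0.0051546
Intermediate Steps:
c = 1043681/521840 (c = 2 - 1/(-1636217 + 1114377) = 2 - 1/(-521840) = 2 - 1*(-1/521840) = 2 + 1/521840 = 1043681/521840 ≈ 2.0000)
U(l) = -196 (U(l) = -4*49 = -196)
j = -101236959/521840 (j = -196 + 1043681/521840 = -101236959/521840 ≈ -194.00)
1/(j + F(13, -3073)/r) = 1/(-101236959/521840 + 1/(13*6619757)) = 1/(-101236959/521840 + (1/13)*(1/6619757)) = 1/(-101236959/521840 + 1/86056841) = 1/(-8712132883464679/44907901907440) = -44907901907440/8712132883464679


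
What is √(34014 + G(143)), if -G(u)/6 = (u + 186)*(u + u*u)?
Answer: I*√40614594 ≈ 6373.0*I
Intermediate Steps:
G(u) = -6*(186 + u)*(u + u²) (G(u) = -6*(u + 186)*(u + u*u) = -6*(186 + u)*(u + u²))
√(34014 + G(143)) = √(34014 - 6*143*(186 + 143² + 187*143)) = √(34014 - 6*143*(186 + 20449 + 26741)) = √(34014 - 6*143*47376) = √(34014 - 40648608) = √(-40614594) = I*√40614594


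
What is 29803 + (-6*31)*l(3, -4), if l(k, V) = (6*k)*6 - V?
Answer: 8971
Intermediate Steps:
l(k, V) = -V + 36*k (l(k, V) = 36*k - V = -V + 36*k)
29803 + (-6*31)*l(3, -4) = 29803 + (-6*31)*(-1*(-4) + 36*3) = 29803 - 186*(4 + 108) = 29803 - 186*112 = 29803 - 20832 = 8971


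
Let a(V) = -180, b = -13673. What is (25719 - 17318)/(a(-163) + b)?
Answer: -8401/13853 ≈ -0.60644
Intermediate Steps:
(25719 - 17318)/(a(-163) + b) = (25719 - 17318)/(-180 - 13673) = 8401/(-13853) = 8401*(-1/13853) = -8401/13853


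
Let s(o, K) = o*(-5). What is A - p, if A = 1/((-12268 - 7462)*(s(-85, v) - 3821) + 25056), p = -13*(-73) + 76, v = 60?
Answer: -68703839399/67028136 ≈ -1025.0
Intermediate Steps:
s(o, K) = -5*o
p = 1025 (p = 949 + 76 = 1025)
A = 1/67028136 (A = 1/((-12268 - 7462)*(-5*(-85) - 3821) + 25056) = 1/(-19730*(425 - 3821) + 25056) = 1/(-19730*(-3396) + 25056) = 1/(67003080 + 25056) = 1/67028136 ≈ 1.4919e-8)
A - p = 1/67028136 - 1*1025 = 1/67028136 - 1025 = -68703839399/67028136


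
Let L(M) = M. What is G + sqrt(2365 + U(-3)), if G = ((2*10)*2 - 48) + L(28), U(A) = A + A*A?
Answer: 20 + sqrt(2371) ≈ 68.693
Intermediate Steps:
U(A) = A + A**2
G = 20 (G = ((2*10)*2 - 48) + 28 = (20*2 - 48) + 28 = (40 - 48) + 28 = -8 + 28 = 20)
G + sqrt(2365 + U(-3)) = 20 + sqrt(2365 - 3*(1 - 3)) = 20 + sqrt(2365 - 3*(-2)) = 20 + sqrt(2365 + 6) = 20 + sqrt(2371)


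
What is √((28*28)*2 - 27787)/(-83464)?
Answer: -I*√26219/83464 ≈ -0.00194*I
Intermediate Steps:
√((28*28)*2 - 27787)/(-83464) = √(784*2 - 27787)*(-1/83464) = √(1568 - 27787)*(-1/83464) = √(-26219)*(-1/83464) = (I*√26219)*(-1/83464) = -I*√26219/83464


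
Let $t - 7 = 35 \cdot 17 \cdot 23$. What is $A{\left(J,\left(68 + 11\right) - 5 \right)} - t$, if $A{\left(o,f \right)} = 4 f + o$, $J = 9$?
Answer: $-13387$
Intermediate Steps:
$t = 13692$ ($t = 7 + 35 \cdot 17 \cdot 23 = 7 + 595 \cdot 23 = 7 + 13685 = 13692$)
$A{\left(o,f \right)} = o + 4 f$
$A{\left(J,\left(68 + 11\right) - 5 \right)} - t = \left(9 + 4 \left(\left(68 + 11\right) - 5\right)\right) - 13692 = \left(9 + 4 \left(79 - 5\right)\right) - 13692 = \left(9 + 4 \cdot 74\right) - 13692 = \left(9 + 296\right) - 13692 = 305 - 13692 = -13387$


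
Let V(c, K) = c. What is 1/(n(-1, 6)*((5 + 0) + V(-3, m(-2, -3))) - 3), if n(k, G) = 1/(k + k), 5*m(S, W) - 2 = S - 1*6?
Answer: -¼ ≈ -0.25000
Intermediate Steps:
m(S, W) = -⅘ + S/5 (m(S, W) = ⅖ + (S - 1*6)/5 = ⅖ + (S - 6)/5 = ⅖ + (-6 + S)/5 = ⅖ + (-6/5 + S/5) = -⅘ + S/5)
n(k, G) = 1/(2*k)
1/(n(-1, 6)*((5 + 0) + V(-3, m(-2, -3))) - 3) = 1/(((½)/(-1))*((5 + 0) - 3) - 3) = 1/(((½)*(-1))*(5 - 3) - 3) = 1/(-½*2 - 3) = 1/(-1 - 3) = 1/(-4) = -¼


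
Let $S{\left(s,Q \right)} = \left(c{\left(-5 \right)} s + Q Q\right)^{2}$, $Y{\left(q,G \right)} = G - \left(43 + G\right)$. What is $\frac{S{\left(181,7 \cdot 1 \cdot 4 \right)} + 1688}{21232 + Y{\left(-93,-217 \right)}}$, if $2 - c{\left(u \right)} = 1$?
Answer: $\frac{310971}{7063} \approx 44.028$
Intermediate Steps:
$c{\left(u \right)} = 1$ ($c{\left(u \right)} = 2 - 1 = 1$)
$Y{\left(q,G \right)} = -43$ ($Y{\left(q,G \right)} = G - \left(43 + G\right) = -43$)
$S{\left(s,Q \right)} = \left(s + Q^{2}\right)^{2}$ ($S{\left(s,Q \right)} = \left(1 s + Q Q\right)^{2} = \left(s + Q^{2}\right)^{2}$)
$\frac{S{\left(181,7 \cdot 1 \cdot 4 \right)} + 1688}{21232 + Y{\left(-93,-217 \right)}} = \frac{\left(181 + \left(7 \cdot 1 \cdot 4\right)^{2}\right)^{2} + 1688}{21232 - 43} = \frac{\left(181 + \left(7 \cdot 4\right)^{2}\right)^{2} + 1688}{21189} = \left(\left(181 + 28^{2}\right)^{2} + 1688\right) \frac{1}{21189} = \left(\left(181 + 784\right)^{2} + 1688\right) \frac{1}{21189} = \left(965^{2} + 1688\right) \frac{1}{21189} = \left(931225 + 1688\right) \frac{1}{21189} = 932913 \cdot \frac{1}{21189} = \frac{310971}{7063}$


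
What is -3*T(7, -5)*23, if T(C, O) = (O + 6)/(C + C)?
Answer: -69/14 ≈ -4.9286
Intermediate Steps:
T(C, O) = (6 + O)/(2*C) (T(C, O) = (6 + O)/((2*C)) = (6 + O)*(1/(2*C)) = (6 + O)/(2*C))
-3*T(7, -5)*23 = -3*((½)*(6 - 5)/7)*23 = -3*((½)*(⅐)*1)*23 = -3*(1/14)*23 = -3*23/14 = -1*69/14 = -69/14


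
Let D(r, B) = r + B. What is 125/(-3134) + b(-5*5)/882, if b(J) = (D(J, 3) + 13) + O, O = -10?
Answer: -42449/691047 ≈ -0.061427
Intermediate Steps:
D(r, B) = B + r
b(J) = 6 + J (b(J) = ((3 + J) + 13) - 10 = (16 + J) - 10 = 6 + J)
125/(-3134) + b(-5*5)/882 = 125/(-3134) + (6 - 5*5)/882 = 125*(-1/3134) + (6 - 25)*(1/882) = -125/3134 - 19*1/882 = -125/3134 - 19/882 = -42449/691047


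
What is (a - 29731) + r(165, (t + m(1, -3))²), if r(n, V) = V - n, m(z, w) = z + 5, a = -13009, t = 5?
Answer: -42784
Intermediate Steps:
m(z, w) = 5 + z
(a - 29731) + r(165, (t + m(1, -3))²) = (-13009 - 29731) + ((5 + (5 + 1))² - 1*165) = -42740 + ((5 + 6)² - 165) = -42740 + (11² - 165) = -42740 + (121 - 165) = -42740 - 44 = -42784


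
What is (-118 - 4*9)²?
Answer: 23716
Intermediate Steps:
(-118 - 4*9)² = (-118 - 36)² = (-154)² = 23716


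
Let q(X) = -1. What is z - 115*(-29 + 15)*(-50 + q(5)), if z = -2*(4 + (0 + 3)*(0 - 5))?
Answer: -82088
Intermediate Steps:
z = 22 (z = -2*(4 + 3*(-5)) = -2*(4 - 15) = -2*(-11) = 22)
z - 115*(-29 + 15)*(-50 + q(5)) = 22 - 115*(-29 + 15)*(-50 - 1) = 22 - (-1610)*(-51) = 22 - 115*714 = 22 - 82110 = -82088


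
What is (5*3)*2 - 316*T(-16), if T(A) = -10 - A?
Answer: -1866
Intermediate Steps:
(5*3)*2 - 316*T(-16) = (5*3)*2 - 316*(-10 - 1*(-16)) = 15*2 - 316*(-10 + 16) = 30 - 316*6 = 30 - 1896 = -1866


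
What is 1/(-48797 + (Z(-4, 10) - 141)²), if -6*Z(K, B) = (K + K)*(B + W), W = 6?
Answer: -9/310292 ≈ -2.9005e-5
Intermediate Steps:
Z(K, B) = -K*(6 + B)/3 (Z(K, B) = -(K + K)*(B + 6)/6 = -2*K*(6 + B)/6 = -K*(6 + B)/3)
1/(-48797 + (Z(-4, 10) - 141)²) = 1/(-48797 + (-⅓*(-4)*(6 + 10) - 141)²) = 1/(-48797 + (-⅓*(-4)*16 - 141)²) = 1/(-48797 + (64/3 - 141)²) = 1/(-48797 + (-359/3)²) = 1/(-48797 + 128881/9) = 1/(-310292/9) = -9/310292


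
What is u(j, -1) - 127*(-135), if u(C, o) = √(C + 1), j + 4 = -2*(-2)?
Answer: 17146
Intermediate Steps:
j = 0 (j = -4 - 2*(-2) = -4 + 4 = 0)
u(C, o) = √(1 + C)
u(j, -1) - 127*(-135) = √(1 + 0) - 127*(-135) = √1 + 17145 = 1 + 17145 = 17146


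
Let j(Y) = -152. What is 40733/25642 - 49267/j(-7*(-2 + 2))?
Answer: 33407785/102568 ≈ 325.71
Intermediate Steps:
40733/25642 - 49267/j(-7*(-2 + 2)) = 40733/25642 - 49267/(-152) = 40733*(1/25642) - 49267*(-1/152) = 40733/25642 + 2593/8 = 33407785/102568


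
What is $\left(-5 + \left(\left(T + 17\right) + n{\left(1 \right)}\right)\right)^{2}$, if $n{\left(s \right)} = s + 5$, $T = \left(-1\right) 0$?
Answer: $324$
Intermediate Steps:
$T = 0$
$n{\left(s \right)} = 5 + s$
$\left(-5 + \left(\left(T + 17\right) + n{\left(1 \right)}\right)\right)^{2} = \left(-5 + \left(\left(0 + 17\right) + \left(5 + 1\right)\right)\right)^{2} = \left(-5 + \left(17 + 6\right)\right)^{2} = \left(-5 + 23\right)^{2} = 18^{2} = 324$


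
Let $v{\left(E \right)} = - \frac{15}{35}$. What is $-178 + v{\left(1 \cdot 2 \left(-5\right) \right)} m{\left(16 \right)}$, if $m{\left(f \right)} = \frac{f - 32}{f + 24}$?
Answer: $- \frac{6224}{35} \approx -177.83$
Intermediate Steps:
$m{\left(f \right)} = \frac{-32 + f}{24 + f}$
$v{\left(E \right)} = - \frac{3}{7}$ ($v{\left(E \right)} = \left(-15\right) \frac{1}{35} = - \frac{3}{7}$)
$-178 + v{\left(1 \cdot 2 \left(-5\right) \right)} m{\left(16 \right)} = -178 - \frac{3 \frac{-32 + 16}{24 + 16}}{7} = -178 - \frac{3 \cdot \frac{1}{40} \left(-16\right)}{7} = -178 - - \frac{6}{35} = -178 + \frac{6}{35} = - \frac{6224}{35}$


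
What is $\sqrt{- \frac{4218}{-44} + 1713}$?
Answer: $\frac{\sqrt{875490}}{22} \approx 42.531$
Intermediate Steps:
$\sqrt{- \frac{4218}{-44} + 1713} = \sqrt{\left(-4218\right) \left(- \frac{1}{44}\right) + 1713} = \sqrt{\frac{2109}{22} + 1713} = \sqrt{\frac{39795}{22}} = \frac{\sqrt{875490}}{22}$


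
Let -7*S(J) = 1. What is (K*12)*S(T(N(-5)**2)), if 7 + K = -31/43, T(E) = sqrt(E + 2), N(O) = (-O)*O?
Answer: 3984/301 ≈ 13.236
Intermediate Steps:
N(O) = -O**2
T(E) = sqrt(2 + E)
S(J) = -1/7 (S(J) = -1/7*1 = -1/7)
K = -332/43 (K = -7 - 31/43 = -332/43 ≈ -7.7209)
(K*12)*S(T(N(-5)**2)) = -332/43*12*(-1/7) = -3984/43*(-1/7) = 3984/301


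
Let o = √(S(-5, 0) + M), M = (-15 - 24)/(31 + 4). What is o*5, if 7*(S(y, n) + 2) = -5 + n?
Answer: I*√4690/7 ≈ 9.7834*I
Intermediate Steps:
S(y, n) = -19/7 + n/7 (S(y, n) = -2 + (-5 + n)/7 = -2 + (-5/7 + n/7) = -19/7 + n/7)
M = -39/35 ≈ -1.1143
o = I*√4690/35 (o = √((-19/7 + (⅐)*0) - 39/35) = √((-19/7 + 0) - 39/35) = √(-19/7 - 39/35) = √(-134/35) = I*√4690/35 ≈ 1.9567*I)
o*5 = (I*√4690/35)*5 = I*√4690/7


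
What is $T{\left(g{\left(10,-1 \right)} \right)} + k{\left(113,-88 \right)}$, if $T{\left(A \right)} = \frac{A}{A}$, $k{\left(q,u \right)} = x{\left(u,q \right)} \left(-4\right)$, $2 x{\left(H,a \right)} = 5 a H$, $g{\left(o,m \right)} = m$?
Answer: $99441$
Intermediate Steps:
$x{\left(H,a \right)} = \frac{5 H a}{2}$ ($x{\left(H,a \right)} = \frac{5 a H}{2} = \frac{5 H a}{2}$)
$k{\left(q,u \right)} = - 10 q u$ ($k{\left(q,u \right)} = \frac{5 u q}{2} \left(-4\right) = \frac{5 q u}{2} \left(-4\right) = - 10 q u$)
$T{\left(A \right)} = 1$
$T{\left(g{\left(10,-1 \right)} \right)} + k{\left(113,-88 \right)} = 1 - 1130 \left(-88\right) = 1 + 99440 = 99441$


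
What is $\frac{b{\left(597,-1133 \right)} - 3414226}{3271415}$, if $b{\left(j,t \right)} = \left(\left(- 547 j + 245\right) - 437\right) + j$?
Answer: $- \frac{106868}{93469} \approx -1.1434$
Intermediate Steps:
$b{\left(j,t \right)} = -192 - 546 j$ ($b{\left(j,t \right)} = \left(\left(245 - 547 j\right) - 437\right) + j = \left(-192 - 547 j\right) + j = -192 - 546 j$)
$\frac{b{\left(597,-1133 \right)} - 3414226}{3271415} = \frac{\left(-192 - 325962\right) - 3414226}{3271415} = \left(\left(-192 - 325962\right) - 3414226\right) \frac{1}{3271415} = \left(-326154 - 3414226\right) \frac{1}{3271415} = \left(-3740380\right) \frac{1}{3271415} = - \frac{106868}{93469}$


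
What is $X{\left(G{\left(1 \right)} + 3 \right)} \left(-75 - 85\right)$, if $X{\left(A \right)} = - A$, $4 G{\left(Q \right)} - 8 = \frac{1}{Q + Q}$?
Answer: $820$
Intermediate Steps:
$G{\left(Q \right)} = 2 + \frac{1}{8 Q}$ ($G{\left(Q \right)} = 2 + \frac{1}{4 \left(Q + Q\right)} = 2 + \frac{1}{4 \cdot 2 Q} = 2 + \frac{\frac{1}{2} \frac{1}{Q}}{4} = 2 + \frac{1}{8 Q}$)
$X{\left(G{\left(1 \right)} + 3 \right)} \left(-75 - 85\right) = - (\left(2 + \frac{1}{8 \cdot 1}\right) + 3) \left(-75 - 85\right) = - (\left(2 + \frac{1}{8} \cdot 1\right) + 3) \left(-160\right) = - (\left(2 + \frac{1}{8}\right) + 3) \left(-160\right) = - (\frac{17}{8} + 3) \left(-160\right) = \left(-1\right) \frac{41}{8} \left(-160\right) = \left(- \frac{41}{8}\right) \left(-160\right) = 820$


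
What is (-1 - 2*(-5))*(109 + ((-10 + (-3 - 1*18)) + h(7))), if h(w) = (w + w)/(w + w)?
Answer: 711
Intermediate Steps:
h(w) = 1 (h(w) = (2*w)/((2*w)) = (2*w)*(1/(2*w)) = 1)
(-1 - 2*(-5))*(109 + ((-10 + (-3 - 1*18)) + h(7))) = (-1 - 2*(-5))*(109 + ((-10 + (-3 - 1*18)) + 1)) = (-1 + 10)*(109 + ((-10 + (-3 - 18)) + 1)) = 9*(109 + ((-10 - 21) + 1)) = 9*(109 + (-31 + 1)) = 9*(109 - 30) = 9*79 = 711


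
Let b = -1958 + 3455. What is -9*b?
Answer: -13473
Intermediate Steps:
b = 1497
-9*b = -9*1497 = -13473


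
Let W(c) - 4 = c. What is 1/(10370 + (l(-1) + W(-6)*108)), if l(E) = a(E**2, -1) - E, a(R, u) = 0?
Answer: 1/10155 ≈ 9.8474e-5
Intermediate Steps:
W(c) = 4 + c
l(E) = -E (l(E) = 0 - E = -E)
1/(10370 + (l(-1) + W(-6)*108)) = 1/(10370 + (-1*(-1) + (4 - 6)*108)) = 1/(10370 + (1 - 2*108)) = 1/(10370 + (1 - 216)) = 1/(10370 - 215) = 1/10155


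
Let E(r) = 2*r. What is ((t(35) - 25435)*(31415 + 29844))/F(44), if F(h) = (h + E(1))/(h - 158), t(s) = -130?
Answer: 89266921095/23 ≈ 3.8812e+9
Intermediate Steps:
F(h) = (2 + h)/(-158 + h) (F(h) = (h + 2*1)/(h - 158) = (h + 2)/(-158 + h) = (2 + h)/(-158 + h))
((t(35) - 25435)*(31415 + 29844))/F(44) = ((-130 - 25435)*(31415 + 29844))/(((2 + 44)/(-158 + 44))) = (-25565*61259)/((46/(-114))) = -1566086335/((-1/114*46)) = -1566086335/(-23/57) = -1566086335*(-57/23) = 89266921095/23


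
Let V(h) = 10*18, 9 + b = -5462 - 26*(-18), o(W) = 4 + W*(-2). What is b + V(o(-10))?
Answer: -4823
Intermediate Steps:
o(W) = 4 - 2*W
b = -5003 (b = -9 + (-5462 - 26*(-18)) = -9 + (-5462 + 468) = -9 - 4994 = -5003)
V(h) = 180
b + V(o(-10)) = -5003 + 180 = -4823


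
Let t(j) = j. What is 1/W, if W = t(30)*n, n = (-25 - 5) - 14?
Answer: -1/1320 ≈ -0.00075758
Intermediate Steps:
n = -44 (n = -30 - 14 = -44)
W = -1320 (W = 30*(-44) = -1320)
1/W = 1/(-1320) = -1/1320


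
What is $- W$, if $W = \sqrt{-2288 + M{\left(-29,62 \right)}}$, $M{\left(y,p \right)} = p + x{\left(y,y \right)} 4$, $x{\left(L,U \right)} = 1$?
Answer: $- i \sqrt{2222} \approx - 47.138 i$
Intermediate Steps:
$M{\left(y,p \right)} = 4 + p$ ($M{\left(y,p \right)} = p + 1 \cdot 4 = p + 4 = 4 + p$)
$W = i \sqrt{2222}$ ($W = \sqrt{-2288 + \left(4 + 62\right)} = \sqrt{-2288 + 66} = \sqrt{-2222} = i \sqrt{2222} \approx 47.138 i$)
$- W = - i \sqrt{2222}$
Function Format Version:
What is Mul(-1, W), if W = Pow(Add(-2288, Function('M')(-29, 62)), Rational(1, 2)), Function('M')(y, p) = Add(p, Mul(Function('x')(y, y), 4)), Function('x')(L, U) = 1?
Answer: Mul(-1, I, Pow(2222, Rational(1, 2))) ≈ Mul(-47.138, I)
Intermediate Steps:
Function('M')(y, p) = Add(4, p) (Function('M')(y, p) = Add(p, Mul(1, 4)) = Add(p, 4) = Add(4, p))
W = Mul(I, Pow(2222, Rational(1, 2))) (W = Pow(Add(-2288, Add(4, 62)), Rational(1, 2)) = Pow(Add(-2288, 66), Rational(1, 2)) = Pow(-2222, Rational(1, 2)) = Mul(I, Pow(2222, Rational(1, 2))) ≈ Mul(47.138, I))
Mul(-1, W) = Mul(-1, Mul(I, Pow(2222, Rational(1, 2)))) = Mul(-1, I, Pow(2222, Rational(1, 2)))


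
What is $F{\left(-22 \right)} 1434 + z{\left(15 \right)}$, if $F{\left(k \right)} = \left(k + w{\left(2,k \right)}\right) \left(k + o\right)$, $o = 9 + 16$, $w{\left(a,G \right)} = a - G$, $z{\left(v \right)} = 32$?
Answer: $8636$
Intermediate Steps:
$o = 25$
$F{\left(k \right)} = 50 + 2 k$ ($F{\left(k \right)} = \left(k - \left(-2 + k\right)\right) \left(k + 25\right) = 2 \left(25 + k\right) = 50 + 2 k$)
$F{\left(-22 \right)} 1434 + z{\left(15 \right)} = \left(50 + 2 \left(-22\right)\right) 1434 + 32 = \left(50 - 44\right) 1434 + 32 = 6 \cdot 1434 + 32 = 8604 + 32 = 8636$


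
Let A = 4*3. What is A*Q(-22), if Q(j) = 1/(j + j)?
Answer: -3/11 ≈ -0.27273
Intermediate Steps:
Q(j) = 1/(2*j)
A = 12
A*Q(-22) = 12*((½)/(-22)) = 12*((½)*(-1/22)) = 12*(-1/44) = -3/11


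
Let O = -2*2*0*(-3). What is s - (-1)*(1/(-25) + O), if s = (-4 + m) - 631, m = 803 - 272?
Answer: -2601/25 ≈ -104.04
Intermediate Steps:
O = 0 (O = -0*(-3) = -2*0 = 0)
m = 531
s = -104 (s = (-4 + 531) - 631 = 527 - 631 = -104)
s - (-1)*(1/(-25) + O) = -104 - (-1)*(1/(-25) + 0) = -104 - (-1)*(-1/25 + 0) = -104 - (-1)*(-1)/25 = -104 - 1*1/25 = -104 - 1/25 = -2601/25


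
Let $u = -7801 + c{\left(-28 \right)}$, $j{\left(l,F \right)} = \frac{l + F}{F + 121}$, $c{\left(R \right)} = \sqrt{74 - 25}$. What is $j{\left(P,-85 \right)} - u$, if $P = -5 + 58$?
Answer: $\frac{70138}{9} \approx 7793.1$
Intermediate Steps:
$P = 53$
$c{\left(R \right)} = 7$ ($c{\left(R \right)} = \sqrt{49} = 7$)
$j{\left(l,F \right)} = \frac{F + l}{121 + F}$
$u = -7794$ ($u = -7801 + 7 = -7794$)
$j{\left(P,-85 \right)} - u = \frac{-85 + 53}{121 - 85} - -7794 = \frac{1}{36} \left(-32\right) + 7794 = - \frac{8}{9} + 7794 = \frac{70138}{9}$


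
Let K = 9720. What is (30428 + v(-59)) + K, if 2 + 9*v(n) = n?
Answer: 361271/9 ≈ 40141.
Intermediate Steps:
v(n) = -2/9 + n/9
(30428 + v(-59)) + K = (30428 + (-2/9 + (⅑)*(-59))) + 9720 = (30428 + (-2/9 - 59/9)) + 9720 = (30428 - 61/9) + 9720 = 273791/9 + 9720 = 361271/9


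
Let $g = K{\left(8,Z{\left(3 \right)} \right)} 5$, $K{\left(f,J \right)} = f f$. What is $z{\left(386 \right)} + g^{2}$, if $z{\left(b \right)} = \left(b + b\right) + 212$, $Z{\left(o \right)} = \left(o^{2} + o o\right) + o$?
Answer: $103384$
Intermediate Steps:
$Z{\left(o \right)} = o + 2 o^{2}$ ($Z{\left(o \right)} = \left(o^{2} + o^{2}\right) + o = 2 o^{2} + o = o + 2 o^{2}$)
$z{\left(b \right)} = 212 + 2 b$ ($z{\left(b \right)} = 2 b + 212 = 212 + 2 b$)
$K{\left(f,J \right)} = f^{2}$
$g = 320$ ($g = 8^{2} \cdot 5 = 64 \cdot 5 = 320$)
$z{\left(386 \right)} + g^{2} = \left(212 + 2 \cdot 386\right) + 320^{2} = \left(212 + 772\right) + 102400 = 984 + 102400 = 103384$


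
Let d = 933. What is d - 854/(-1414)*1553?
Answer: 188966/101 ≈ 1871.0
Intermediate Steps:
d - 854/(-1414)*1553 = 933 - 854/(-1414)*1553 = 933 - 854*(-1/1414)*1553 = 933 + (61/101)*1553 = 933 + 94733/101 = 188966/101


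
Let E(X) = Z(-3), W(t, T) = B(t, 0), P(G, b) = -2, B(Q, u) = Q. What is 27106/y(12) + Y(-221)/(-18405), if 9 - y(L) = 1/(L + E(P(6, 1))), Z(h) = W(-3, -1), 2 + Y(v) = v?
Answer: 448999121/147240 ≈ 3049.4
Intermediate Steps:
Y(v) = -2 + v
W(t, T) = t
Z(h) = -3
E(X) = -3
y(L) = 9 - 1/(-3 + L) (y(L) = 9 - 1/(L - 3) = 9 - 1/(-3 + L))
27106/y(12) + Y(-221)/(-18405) = 27106/(((-28 + 9*12)/(-3 + 12))) + (-2 - 221)/(-18405) = 27106/(((-28 + 108)/9)) - 223*(-1/18405) = 27106/(((⅑)*80)) + 223/18405 = 27106/(80/9) + 223/18405 = 27106*(9/80) + 223/18405 = 121977/40 + 223/18405 = 448999121/147240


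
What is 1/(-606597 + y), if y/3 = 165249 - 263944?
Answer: -1/902682 ≈ -1.1078e-6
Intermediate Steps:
y = -296085 (y = 3*(165249 - 263944) = 3*(-98695) = -296085)
1/(-606597 + y) = 1/(-606597 - 296085) = 1/(-902682) = -1/902682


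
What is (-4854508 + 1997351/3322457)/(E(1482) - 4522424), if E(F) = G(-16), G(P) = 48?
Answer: 16128892088805/15025399797832 ≈ 1.0734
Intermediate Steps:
E(F) = 48
(-4854508 + 1997351/3322457)/(E(1482) - 4522424) = (-4854508 + 1997351/3322457)/(48 - 4522424) = (-4854508 + 1997351*(1/3322457))/(-4522376) = (-4854508 + 1997351/3322457)*(-1/4522376) = -16128892088805/3322457*(-1/4522376) = 16128892088805/15025399797832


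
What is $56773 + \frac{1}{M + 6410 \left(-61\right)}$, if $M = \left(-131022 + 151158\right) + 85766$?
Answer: $\frac{16186436483}{285108} \approx 56773.0$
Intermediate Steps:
$M = 105902$ ($M = 20136 + 85766 = 105902$)
$56773 + \frac{1}{M + 6410 \left(-61\right)} = 56773 + \frac{1}{105902 + 6410 \left(-61\right)} = 56773 + \frac{1}{105902 - 391010} = 56773 + \frac{1}{-285108} = 56773 - \frac{1}{285108} = \frac{16186436483}{285108}$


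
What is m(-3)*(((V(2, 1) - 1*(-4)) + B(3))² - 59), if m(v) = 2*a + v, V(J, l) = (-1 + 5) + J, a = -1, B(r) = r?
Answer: -550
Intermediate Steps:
V(J, l) = 4 + J
m(v) = -2 + v (m(v) = 2*(-1) + v = -2 + v)
m(-3)*(((V(2, 1) - 1*(-4)) + B(3))² - 59) = (-2 - 3)*((((4 + 2) - 1*(-4)) + 3)² - 59) = -5*(((6 + 4) + 3)² - 59) = -5*((10 + 3)² - 59) = -5*(13² - 59) = -5*(169 - 59) = -5*110 = -550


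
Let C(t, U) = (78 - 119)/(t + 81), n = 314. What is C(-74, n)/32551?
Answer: -41/227857 ≈ -0.00017994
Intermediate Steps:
C(t, U) = -41/(81 + t)
C(-74, n)/32551 = -41/(81 - 74)/32551 = -41/7*(1/32551) = -41*⅐*(1/32551) = -41/7*1/32551 = -41/227857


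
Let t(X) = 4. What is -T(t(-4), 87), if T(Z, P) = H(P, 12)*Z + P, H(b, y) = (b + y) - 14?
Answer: -427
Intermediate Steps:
H(b, y) = -14 + b + y
T(Z, P) = P + Z*(-2 + P) (T(Z, P) = (-14 + P + 12)*Z + P = (-2 + P)*Z + P = Z*(-2 + P) + P = P + Z*(-2 + P))
-T(t(-4), 87) = -(87 + 4*(-2 + 87)) = -(87 + 4*85) = -(87 + 340) = -1*427 = -427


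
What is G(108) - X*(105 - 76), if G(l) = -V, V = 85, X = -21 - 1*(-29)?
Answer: -317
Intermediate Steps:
X = 8 (X = -21 + 29 = 8)
G(l) = -85 (G(l) = -1*85 = -85)
G(108) - X*(105 - 76) = -85 - 8*(105 - 76) = -85 - 8*29 = -85 - 1*232 = -85 - 232 = -317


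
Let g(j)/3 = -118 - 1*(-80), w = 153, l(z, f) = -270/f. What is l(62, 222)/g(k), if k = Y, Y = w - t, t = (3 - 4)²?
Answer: 15/1406 ≈ 0.010669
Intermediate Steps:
t = 1 (t = (-1)² = 1)
Y = 152 (Y = 153 - 1*1 = 153 - 1 = 152)
k = 152
g(j) = -114 (g(j) = 3*(-118 - 1*(-80)) = 3*(-118 + 80) = 3*(-38) = -114)
l(62, 222)/g(k) = -270/222/(-114) = -270*1/222*(-1/114) = -45/37*(-1/114) = 15/1406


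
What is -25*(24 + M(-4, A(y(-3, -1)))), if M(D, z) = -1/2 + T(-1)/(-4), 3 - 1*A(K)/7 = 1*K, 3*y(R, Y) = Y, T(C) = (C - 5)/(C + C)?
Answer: -2275/4 ≈ -568.75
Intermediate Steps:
T(C) = (-5 + C)/(2*C) (T(C) = (-5 + C)/((2*C)) = (-5 + C)*(1/(2*C)) = (-5 + C)/(2*C))
y(R, Y) = Y/3
A(K) = 21 - 7*K
M(D, z) = -5/4 (M(D, z) = -1/2 + ((½)*(-5 - 1)/(-1))/(-4) = -1*½ + ((½)*(-1)*(-6))*(-¼) = -½ + 3*(-¼) = -½ - ¾ = -5/4)
-25*(24 + M(-4, A(y(-3, -1)))) = -25*(24 - 5/4) = -25*91/4 = -2275/4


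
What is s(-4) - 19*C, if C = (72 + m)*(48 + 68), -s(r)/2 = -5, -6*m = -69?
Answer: -184024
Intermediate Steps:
m = 23/2 (m = -⅙*(-69) = 23/2 ≈ 11.500)
s(r) = 10 (s(r) = -2*(-5) = 10)
C = 9686 (C = (72 + 23/2)*(48 + 68) = (167/2)*116 = 9686)
s(-4) - 19*C = 10 - 19*9686 = 10 - 184034 = -184024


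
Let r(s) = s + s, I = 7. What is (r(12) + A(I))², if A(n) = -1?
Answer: 529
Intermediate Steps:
r(s) = 2*s
(r(12) + A(I))² = (2*12 - 1)² = (24 - 1)² = 23² = 529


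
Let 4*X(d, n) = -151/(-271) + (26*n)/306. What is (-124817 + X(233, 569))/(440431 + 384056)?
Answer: -10349560697/68371408962 ≈ -0.15137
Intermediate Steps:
X(d, n) = 151/1084 + 13*n/612 (X(d, n) = (-151/(-271) + (26*n)/306)/4 = (-151*(-1/271) + (26*n)*(1/306))/4 = (151/271 + 13*n/153)/4 = 151/1084 + 13*n/612)
(-124817 + X(233, 569))/(440431 + 384056) = (-124817 + (151/1084 + (13/612)*569))/(440431 + 384056) = (-124817 + (151/1084 + 7397/612))/824487 = (-124817 + 1013845/82926)*(1/824487) = -10349560697/82926*1/824487 = -10349560697/68371408962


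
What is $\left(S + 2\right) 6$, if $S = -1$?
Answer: $6$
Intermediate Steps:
$\left(S + 2\right) 6 = \left(-1 + 2\right) 6 = 1 \cdot 6 = 6$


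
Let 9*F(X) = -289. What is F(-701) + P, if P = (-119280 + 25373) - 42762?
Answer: -1230310/9 ≈ -1.3670e+5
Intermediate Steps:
F(X) = -289/9 (F(X) = (⅑)*(-289) = -289/9)
P = -136669 (P = -93907 - 42762 = -136669)
F(-701) + P = -289/9 - 136669 = -1230310/9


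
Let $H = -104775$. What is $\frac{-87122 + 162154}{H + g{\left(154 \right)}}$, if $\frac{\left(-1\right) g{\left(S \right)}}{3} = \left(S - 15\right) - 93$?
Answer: $- \frac{75032}{104913} \approx -0.71518$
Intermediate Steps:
$g{\left(S \right)} = 324 - 3 S$ ($g{\left(S \right)} = - 3 \left(\left(S - 15\right) - 93\right) = - 3 \left(\left(-15 + S\right) - 93\right) = - 3 \left(-108 + S\right) = 324 - 3 S$)
$\frac{-87122 + 162154}{H + g{\left(154 \right)}} = \frac{-87122 + 162154}{-104775 + \left(324 - 462\right)} = \frac{75032}{-104775 + \left(324 - 462\right)} = \frac{75032}{-104775 - 138} = \frac{75032}{-104913} = 75032 \left(- \frac{1}{104913}\right) = - \frac{75032}{104913}$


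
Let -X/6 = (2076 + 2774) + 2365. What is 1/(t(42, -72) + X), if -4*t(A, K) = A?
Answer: -2/86601 ≈ -2.3094e-5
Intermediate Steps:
t(A, K) = -A/4
X = -43290 (X = -6*((2076 + 2774) + 2365) = -6*(4850 + 2365) = -6*7215 = -43290)
1/(t(42, -72) + X) = 1/(-¼*42 - 43290) = 1/(-21/2 - 43290) = 1/(-86601/2) = -2/86601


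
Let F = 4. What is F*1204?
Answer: 4816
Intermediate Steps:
F*1204 = 4*1204 = 4816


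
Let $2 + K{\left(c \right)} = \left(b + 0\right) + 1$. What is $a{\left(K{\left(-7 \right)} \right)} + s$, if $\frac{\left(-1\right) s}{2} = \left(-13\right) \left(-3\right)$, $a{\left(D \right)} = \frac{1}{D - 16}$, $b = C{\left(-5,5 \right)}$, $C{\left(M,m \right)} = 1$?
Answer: $- \frac{1249}{16} \approx -78.063$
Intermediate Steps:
$b = 1$
$K{\left(c \right)} = 0$ ($K{\left(c \right)} = -2 + \left(\left(1 + 0\right) + 1\right) = -2 + \left(1 + 1\right) = -2 + 2 = 0$)
$a{\left(D \right)} = \frac{1}{-16 + D}$
$s = -78$ ($s = - 2 \left(\left(-13\right) \left(-3\right)\right) = \left(-2\right) 39 = -78$)
$a{\left(K{\left(-7 \right)} \right)} + s = \frac{1}{-16 + 0} - 78 = \frac{1}{-16} - 78 = - \frac{1}{16} - 78 = - \frac{1249}{16}$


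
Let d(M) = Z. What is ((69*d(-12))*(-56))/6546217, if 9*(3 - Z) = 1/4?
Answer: -34454/19638651 ≈ -0.0017544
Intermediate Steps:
Z = 107/36 (Z = 3 - ⅑/4 = 3 - ⅑*¼ = 3 - 1/36 = 107/36 ≈ 2.9722)
d(M) = 107/36
((69*d(-12))*(-56))/6546217 = ((69*(107/36))*(-56))/6546217 = ((2461/12)*(-56))*(1/6546217) = -34454/3*1/6546217 = -34454/19638651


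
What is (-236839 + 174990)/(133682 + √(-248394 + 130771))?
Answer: -8268098018/17870994747 + 1051433*I*√407/17870994747 ≈ -0.46265 + 0.0011869*I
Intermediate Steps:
(-236839 + 174990)/(133682 + √(-248394 + 130771)) = -61849/(133682 + √(-117623)) = -61849/(133682 + 17*I*√407)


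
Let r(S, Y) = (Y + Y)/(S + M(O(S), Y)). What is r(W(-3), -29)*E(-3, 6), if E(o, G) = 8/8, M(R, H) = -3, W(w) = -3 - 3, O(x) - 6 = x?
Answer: 58/9 ≈ 6.4444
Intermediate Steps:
O(x) = 6 + x
W(w) = -6
r(S, Y) = 2*Y/(-3 + S) (r(S, Y) = (Y + Y)/(S - 3) = (2*Y)/(-3 + S) = 2*Y/(-3 + S))
E(o, G) = 1 (E(o, G) = 8*(⅛) = 1)
r(W(-3), -29)*E(-3, 6) = (2*(-29)/(-3 - 6))*1 = (2*(-29)/(-9))*1 = (2*(-29)*(-⅑))*1 = (58/9)*1 = 58/9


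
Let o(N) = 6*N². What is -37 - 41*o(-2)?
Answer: -1021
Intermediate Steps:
-37 - 41*o(-2) = -37 - 246*(-2)² = -37 - 246*4 = -37 - 41*24 = -37 - 984 = -1021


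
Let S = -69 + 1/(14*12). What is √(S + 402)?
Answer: √2349690/84 ≈ 18.248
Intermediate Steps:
S = -11591/168 (S = -69 + 1/168 = -11591/168 ≈ -68.994)
√(S + 402) = √(-11591/168 + 402) = √(55945/168) = √2349690/84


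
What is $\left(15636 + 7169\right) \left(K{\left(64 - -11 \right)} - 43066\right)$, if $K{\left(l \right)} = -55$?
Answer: $-983374405$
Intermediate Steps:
$\left(15636 + 7169\right) \left(K{\left(64 - -11 \right)} - 43066\right) = \left(15636 + 7169\right) \left(-55 - 43066\right) = 22805 \left(-43121\right) = -983374405$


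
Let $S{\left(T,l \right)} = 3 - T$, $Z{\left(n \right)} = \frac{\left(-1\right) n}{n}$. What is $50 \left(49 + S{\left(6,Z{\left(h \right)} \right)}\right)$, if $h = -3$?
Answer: $2300$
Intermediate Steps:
$Z{\left(n \right)} = -1$
$50 \left(49 + S{\left(6,Z{\left(h \right)} \right)}\right) = 50 \left(49 + \left(3 - 6\right)\right) = 50 \left(49 - 3\right) = 50 \cdot 46 = 2300$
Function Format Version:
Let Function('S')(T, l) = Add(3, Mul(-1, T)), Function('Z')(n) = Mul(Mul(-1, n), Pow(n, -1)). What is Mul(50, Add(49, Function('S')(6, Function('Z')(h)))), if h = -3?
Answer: 2300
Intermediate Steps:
Function('Z')(n) = -1
Mul(50, Add(49, Function('S')(6, Function('Z')(h)))) = Mul(50, Add(49, Add(3, Mul(-1, 6)))) = Mul(50, Add(49, Add(3, -6))) = Mul(50, Add(49, -3)) = Mul(50, 46) = 2300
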